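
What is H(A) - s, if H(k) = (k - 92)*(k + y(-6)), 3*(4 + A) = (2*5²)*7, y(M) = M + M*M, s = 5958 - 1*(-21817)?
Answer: -223439/9 ≈ -24827.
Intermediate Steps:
s = 27775 (s = 5958 + 21817 = 27775)
y(M) = M + M²
A = 338/3 (A = -4 + ((2*5²)*7)/3 = -4 + ((2*25)*7)/3 = -4 + (50*7)/3 = -4 + (⅓)*350 = -4 + 350/3 = 338/3 ≈ 112.67)
H(k) = (-92 + k)*(30 + k) (H(k) = (k - 92)*(k - 6*(1 - 6)) = (-92 + k)*(k - 6*(-5)) = (-92 + k)*(k + 30) = (-92 + k)*(30 + k))
H(A) - s = (-2760 + (338/3)² - 62*338/3) - 1*27775 = (-2760 + 114244/9 - 20956/3) - 27775 = 26536/9 - 27775 = -223439/9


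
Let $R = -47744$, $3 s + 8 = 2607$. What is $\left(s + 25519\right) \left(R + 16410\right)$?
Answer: $- \frac{2480274104}{3} \approx -8.2676 \cdot 10^{8}$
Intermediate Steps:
$s = \frac{2599}{3}$ ($s = - \frac{8}{3} + \frac{1}{3} \cdot 2607 = - \frac{8}{3} + 869 = \frac{2599}{3} \approx 866.33$)
$\left(s + 25519\right) \left(R + 16410\right) = \left(\frac{2599}{3} + 25519\right) \left(-47744 + 16410\right) = \frac{79156}{3} \left(-31334\right) = - \frac{2480274104}{3}$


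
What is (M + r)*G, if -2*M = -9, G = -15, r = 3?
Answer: -225/2 ≈ -112.50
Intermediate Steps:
M = 9/2 (M = -½*(-9) = 9/2 ≈ 4.5000)
(M + r)*G = (9/2 + 3)*(-15) = (15/2)*(-15) = -225/2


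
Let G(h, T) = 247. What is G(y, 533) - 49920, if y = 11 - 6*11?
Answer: -49673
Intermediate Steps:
y = -55 (y = 11 - 66 = -55)
G(y, 533) - 49920 = 247 - 49920 = -49673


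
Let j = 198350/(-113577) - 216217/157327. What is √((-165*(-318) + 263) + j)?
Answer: 2*√14564187186372199266882/1051101687 ≈ 229.63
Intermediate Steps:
j = -55763088659/17868728679 (j = 198350*(-1/113577) - 216217*1/157327 = -198350/113577 - 216217/157327 = -55763088659/17868728679 ≈ -3.1207)
√((-165*(-318) + 263) + j) = √((-165*(-318) + 263) - 55763088659/17868728679) = √((52470 + 263) - 55763088659/17868728679) = √(52733 - 55763088659/17868728679) = √(942215906341048/17868728679) = 2*√14564187186372199266882/1051101687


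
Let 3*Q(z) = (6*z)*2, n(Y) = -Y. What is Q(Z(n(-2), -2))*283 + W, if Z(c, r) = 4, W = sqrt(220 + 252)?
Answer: 4528 + 2*sqrt(118) ≈ 4549.7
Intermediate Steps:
W = 2*sqrt(118) (W = sqrt(472) = 2*sqrt(118) ≈ 21.726)
Q(z) = 4*z (Q(z) = ((6*z)*2)/3 = (12*z)/3 = 4*z)
Q(Z(n(-2), -2))*283 + W = (4*4)*283 + 2*sqrt(118) = 16*283 + 2*sqrt(118) = 4528 + 2*sqrt(118)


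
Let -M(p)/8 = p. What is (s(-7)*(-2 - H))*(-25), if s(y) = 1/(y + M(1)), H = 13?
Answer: -25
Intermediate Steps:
M(p) = -8*p
s(y) = 1/(-8 + y) (s(y) = 1/(y - 8*1) = 1/(y - 8) = 1/(-8 + y))
(s(-7)*(-2 - H))*(-25) = ((-2 - 1*13)/(-8 - 7))*(-25) = ((-2 - 13)/(-15))*(-25) = -1/15*(-15)*(-25) = 1*(-25) = -25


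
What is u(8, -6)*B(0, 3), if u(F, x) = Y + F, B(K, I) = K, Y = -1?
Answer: 0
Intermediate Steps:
u(F, x) = -1 + F
u(8, -6)*B(0, 3) = (-1 + 8)*0 = 7*0 = 0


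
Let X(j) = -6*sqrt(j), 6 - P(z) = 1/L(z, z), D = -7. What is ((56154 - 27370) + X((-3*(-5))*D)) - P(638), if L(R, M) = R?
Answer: 18360365/638 - 6*I*sqrt(105) ≈ 28778.0 - 61.482*I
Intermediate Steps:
P(z) = 6 - 1/z
((56154 - 27370) + X((-3*(-5))*D)) - P(638) = ((56154 - 27370) - 6*I*sqrt(105)) - (6 - 1/638) = (28784 - 6*I*sqrt(105)) - (6 - 1*1/638) = (28784 - 6*I*sqrt(105)) - (6 - 1/638) = (28784 - 6*I*sqrt(105)) - 1*3827/638 = (28784 - 6*I*sqrt(105)) - 3827/638 = 18360365/638 - 6*I*sqrt(105)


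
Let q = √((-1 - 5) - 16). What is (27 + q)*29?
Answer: 783 + 29*I*√22 ≈ 783.0 + 136.02*I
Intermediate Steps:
q = I*√22 (q = √(-6 - 16) = √(-22) = I*√22 ≈ 4.6904*I)
(27 + q)*29 = (27 + I*√22)*29 = 783 + 29*I*√22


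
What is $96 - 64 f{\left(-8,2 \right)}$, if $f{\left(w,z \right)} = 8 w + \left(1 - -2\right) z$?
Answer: $3808$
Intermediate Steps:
$f{\left(w,z \right)} = 3 z + 8 w$ ($f{\left(w,z \right)} = 8 w + \left(1 + 2\right) z = 8 w + 3 z = 3 z + 8 w$)
$96 - 64 f{\left(-8,2 \right)} = 96 - 64 \left(3 \cdot 2 + 8 \left(-8\right)\right) = 96 - 64 \left(6 - 64\right) = 96 - -3712 = 96 + 3712 = 3808$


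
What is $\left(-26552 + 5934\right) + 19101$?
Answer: $-1517$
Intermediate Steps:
$\left(-26552 + 5934\right) + 19101 = -20618 + 19101 = -1517$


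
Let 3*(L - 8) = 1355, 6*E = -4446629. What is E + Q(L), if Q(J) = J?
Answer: -4443871/6 ≈ -7.4065e+5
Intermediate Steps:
E = -4446629/6 (E = (1/6)*(-4446629) = -4446629/6 ≈ -7.4111e+5)
L = 1379/3 (L = 8 + (1/3)*1355 = 8 + 1355/3 = 1379/3 ≈ 459.67)
E + Q(L) = -4446629/6 + 1379/3 = -4443871/6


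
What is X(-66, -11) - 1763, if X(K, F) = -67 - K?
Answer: -1764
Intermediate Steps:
X(-66, -11) - 1763 = (-67 - 1*(-66)) - 1763 = (-67 + 66) - 1763 = -1 - 1763 = -1764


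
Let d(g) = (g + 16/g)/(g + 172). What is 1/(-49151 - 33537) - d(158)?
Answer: -103279919/215567616 ≈ -0.47911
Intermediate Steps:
d(g) = (g + 16/g)/(172 + g)
1/(-49151 - 33537) - d(158) = 1/(-49151 - 33537) - (16 + 158²)/(158*(172 + 158)) = 1/(-82688) - (16 + 24964)/(158*330) = -1/82688 - 24980/(158*330) = -1/82688 - 1*1249/2607 = -1/82688 - 1249/2607 = -103279919/215567616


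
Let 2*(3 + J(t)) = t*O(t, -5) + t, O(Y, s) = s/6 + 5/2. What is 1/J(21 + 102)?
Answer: 1/161 ≈ 0.0062112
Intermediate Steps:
O(Y, s) = 5/2 + s/6 (O(Y, s) = s*(⅙) + 5*(½) = s/6 + 5/2 = 5/2 + s/6)
J(t) = -3 + 4*t/3 (J(t) = -3 + (t*(5/2 + (⅙)*(-5)) + t)/2 = -3 + (t*(5/2 - ⅚) + t)/2 = -3 + (t*(5/3) + t)/2 = -3 + (5*t/3 + t)/2 = -3 + (8*t/3)/2 = -3 + 4*t/3)
1/J(21 + 102) = 1/(-3 + 4*(21 + 102)/3) = 1/(-3 + (4/3)*123) = 1/(-3 + 164) = 1/161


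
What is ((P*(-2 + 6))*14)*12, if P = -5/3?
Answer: -1120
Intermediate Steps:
P = -5/3 (P = -5*⅓ = -5/3 ≈ -1.6667)
((P*(-2 + 6))*14)*12 = (-5*(-2 + 6)/3*14)*12 = (-5/3*4*14)*12 = -20/3*14*12 = -280/3*12 = -1120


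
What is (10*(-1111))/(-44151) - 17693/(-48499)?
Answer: 1319987533/2141279349 ≈ 0.61645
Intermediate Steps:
(10*(-1111))/(-44151) - 17693/(-48499) = -11110*(-1/44151) - 17693*(-1/48499) = 11110/44151 + 17693/48499 = 1319987533/2141279349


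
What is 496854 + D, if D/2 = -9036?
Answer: 478782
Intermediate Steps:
D = -18072 (D = 2*(-9036) = -18072)
496854 + D = 496854 - 18072 = 478782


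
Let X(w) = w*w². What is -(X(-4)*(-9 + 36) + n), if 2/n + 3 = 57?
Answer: 46655/27 ≈ 1728.0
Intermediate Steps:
n = 1/27 (n = 2/(-3 + 57) = 2/54 = 2*(1/54) = 1/27 ≈ 0.037037)
X(w) = w³
-(X(-4)*(-9 + 36) + n) = -((-4)³*(-9 + 36) + 1/27) = -(-64*27 + 1/27) = -(-1728 + 1/27) = -1*(-46655/27) = 46655/27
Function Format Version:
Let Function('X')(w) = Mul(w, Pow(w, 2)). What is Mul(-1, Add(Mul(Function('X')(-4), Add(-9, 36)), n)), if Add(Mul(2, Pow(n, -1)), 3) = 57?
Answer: Rational(46655, 27) ≈ 1728.0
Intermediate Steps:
n = Rational(1, 27) (n = Mul(2, Pow(Add(-3, 57), -1)) = Mul(2, Pow(54, -1)) = Mul(2, Rational(1, 54)) = Rational(1, 27) ≈ 0.037037)
Function('X')(w) = Pow(w, 3)
Mul(-1, Add(Mul(Function('X')(-4), Add(-9, 36)), n)) = Mul(-1, Add(Mul(Pow(-4, 3), Add(-9, 36)), Rational(1, 27))) = Mul(-1, Add(Mul(-64, 27), Rational(1, 27))) = Mul(-1, Add(-1728, Rational(1, 27))) = Mul(-1, Rational(-46655, 27)) = Rational(46655, 27)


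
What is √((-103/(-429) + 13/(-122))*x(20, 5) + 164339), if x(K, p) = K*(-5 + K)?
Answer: √12507722565481/8723 ≈ 405.44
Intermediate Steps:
√((-103/(-429) + 13/(-122))*x(20, 5) + 164339) = √((-103/(-429) + 13/(-122))*(20*(-5 + 20)) + 164339) = √((-103*(-1/429) + 13*(-1/122))*(20*15) + 164339) = √((103/429 - 13/122)*300 + 164339) = √((6989/52338)*300 + 164339) = √(349450/8723 + 164339) = √(1433878547/8723) = √12507722565481/8723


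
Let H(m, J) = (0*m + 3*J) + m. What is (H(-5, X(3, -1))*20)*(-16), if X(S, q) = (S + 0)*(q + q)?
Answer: 7360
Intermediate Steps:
X(S, q) = 2*S*q (X(S, q) = S*(2*q) = 2*S*q)
H(m, J) = m + 3*J (H(m, J) = (0 + 3*J) + m = 3*J + m = m + 3*J)
(H(-5, X(3, -1))*20)*(-16) = ((-5 + 3*(2*3*(-1)))*20)*(-16) = ((-5 + 3*(-6))*20)*(-16) = ((-5 - 18)*20)*(-16) = -23*20*(-16) = -460*(-16) = 7360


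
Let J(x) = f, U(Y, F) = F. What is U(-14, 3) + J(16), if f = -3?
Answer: 0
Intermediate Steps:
J(x) = -3
U(-14, 3) + J(16) = 3 - 3 = 0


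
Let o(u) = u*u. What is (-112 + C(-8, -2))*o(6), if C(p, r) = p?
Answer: -4320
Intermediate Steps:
o(u) = u**2
(-112 + C(-8, -2))*o(6) = (-112 - 8)*6**2 = -120*36 = -4320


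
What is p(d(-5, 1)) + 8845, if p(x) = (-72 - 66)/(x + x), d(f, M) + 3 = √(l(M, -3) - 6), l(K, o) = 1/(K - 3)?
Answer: 274609/31 + 69*I*√26/31 ≈ 8858.4 + 11.349*I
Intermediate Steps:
l(K, o) = 1/(-3 + K)
d(f, M) = -3 + √(-6 + 1/(-3 + M)) (d(f, M) = -3 + √(1/(-3 + M) - 6) = -3 + √(-6 + 1/(-3 + M)))
p(x) = -69/x (p(x) = -138*1/(2*x) = -69/x)
p(d(-5, 1)) + 8845 = -69/(-3 + √((19 - 6*1)/(-3 + 1))) + 8845 = -69/(-3 + √((19 - 6)/(-2))) + 8845 = -69/(-3 + √(-½*13)) + 8845 = -69/(-3 + √(-13/2)) + 8845 = -69/(-3 + I*√26/2) + 8845 = 8845 - 69/(-3 + I*√26/2)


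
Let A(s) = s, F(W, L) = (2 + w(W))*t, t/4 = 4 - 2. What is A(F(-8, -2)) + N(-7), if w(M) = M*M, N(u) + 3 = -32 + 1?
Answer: 494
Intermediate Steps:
N(u) = -34 (N(u) = -3 + (-32 + 1) = -3 - 31 = -34)
t = 8 (t = 4*(4 - 2) = 4*2 = 8)
w(M) = M²
F(W, L) = 16 + 8*W² (F(W, L) = (2 + W²)*8 = 16 + 8*W²)
A(F(-8, -2)) + N(-7) = (16 + 8*(-8)²) - 34 = (16 + 8*64) - 34 = (16 + 512) - 34 = 528 - 34 = 494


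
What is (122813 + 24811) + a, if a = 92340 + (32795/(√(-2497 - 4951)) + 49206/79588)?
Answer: 9549152019/39794 - 4685*I*√38/76 ≈ 2.3996e+5 - 380.0*I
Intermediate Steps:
a = 3674602563/39794 - 4685*I*√38/76 (a = 92340 + (32795/(√(-7448)) + 49206*(1/79588)) = 92340 + (32795/((14*I*√38)) + 24603/39794) = 92340 + (32795*(-I*√38/532) + 24603/39794) = 92340 + (-4685*I*√38/76 + 24603/39794) = 92340 + (24603/39794 - 4685*I*√38/76) = 3674602563/39794 - 4685*I*√38/76 ≈ 92341.0 - 380.0*I)
(122813 + 24811) + a = (122813 + 24811) + (3674602563/39794 - 4685*I*√38/76) = 147624 + (3674602563/39794 - 4685*I*√38/76) = 9549152019/39794 - 4685*I*√38/76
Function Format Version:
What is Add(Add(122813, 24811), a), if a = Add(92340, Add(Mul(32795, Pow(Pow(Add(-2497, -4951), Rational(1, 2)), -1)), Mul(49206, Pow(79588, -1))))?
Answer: Add(Rational(9549152019, 39794), Mul(Rational(-4685, 76), I, Pow(38, Rational(1, 2)))) ≈ Add(2.3996e+5, Mul(-380.00, I))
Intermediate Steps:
a = Add(Rational(3674602563, 39794), Mul(Rational(-4685, 76), I, Pow(38, Rational(1, 2)))) (a = Add(92340, Add(Mul(32795, Pow(Pow(-7448, Rational(1, 2)), -1)), Mul(49206, Rational(1, 79588)))) = Add(92340, Add(Mul(32795, Pow(Mul(14, I, Pow(38, Rational(1, 2))), -1)), Rational(24603, 39794))) = Add(92340, Add(Mul(32795, Mul(Rational(-1, 532), I, Pow(38, Rational(1, 2)))), Rational(24603, 39794))) = Add(92340, Add(Mul(Rational(-4685, 76), I, Pow(38, Rational(1, 2))), Rational(24603, 39794))) = Add(92340, Add(Rational(24603, 39794), Mul(Rational(-4685, 76), I, Pow(38, Rational(1, 2))))) = Add(Rational(3674602563, 39794), Mul(Rational(-4685, 76), I, Pow(38, Rational(1, 2)))) ≈ Add(92341., Mul(-380.00, I)))
Add(Add(122813, 24811), a) = Add(Add(122813, 24811), Add(Rational(3674602563, 39794), Mul(Rational(-4685, 76), I, Pow(38, Rational(1, 2))))) = Add(147624, Add(Rational(3674602563, 39794), Mul(Rational(-4685, 76), I, Pow(38, Rational(1, 2))))) = Add(Rational(9549152019, 39794), Mul(Rational(-4685, 76), I, Pow(38, Rational(1, 2))))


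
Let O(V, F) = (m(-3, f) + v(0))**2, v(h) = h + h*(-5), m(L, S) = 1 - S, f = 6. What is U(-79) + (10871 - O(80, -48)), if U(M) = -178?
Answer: 10668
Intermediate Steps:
v(h) = -4*h (v(h) = h - 5*h = -4*h)
O(V, F) = 25 (O(V, F) = ((1 - 1*6) - 4*0)**2 = ((1 - 6) + 0)**2 = (-5 + 0)**2 = (-5)**2 = 25)
U(-79) + (10871 - O(80, -48)) = -178 + (10871 - 1*25) = -178 + (10871 - 25) = -178 + 10846 = 10668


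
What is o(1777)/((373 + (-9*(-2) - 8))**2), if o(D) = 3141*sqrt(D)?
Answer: 3141*sqrt(1777)/146689 ≈ 0.90264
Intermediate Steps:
o(1777)/((373 + (-9*(-2) - 8))**2) = (3141*sqrt(1777))/((373 + (-9*(-2) - 8))**2) = (3141*sqrt(1777))/((373 + (18 - 8))**2) = (3141*sqrt(1777))/((373 + 10)**2) = (3141*sqrt(1777))/(383**2) = (3141*sqrt(1777))/146689 = (3141*sqrt(1777))*(1/146689) = 3141*sqrt(1777)/146689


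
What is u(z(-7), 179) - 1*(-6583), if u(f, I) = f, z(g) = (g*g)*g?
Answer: 6240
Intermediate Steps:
z(g) = g³ (z(g) = g²*g = g³)
u(z(-7), 179) - 1*(-6583) = (-7)³ - 1*(-6583) = -343 + 6583 = 6240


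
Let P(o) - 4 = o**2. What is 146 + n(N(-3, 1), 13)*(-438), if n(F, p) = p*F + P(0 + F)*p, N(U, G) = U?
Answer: -56794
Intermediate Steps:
P(o) = 4 + o**2
n(F, p) = F*p + p*(4 + F**2) (n(F, p) = p*F + (4 + (0 + F)**2)*p = F*p + (4 + F**2)*p = F*p + p*(4 + F**2))
146 + n(N(-3, 1), 13)*(-438) = 146 + (13*(4 - 3 + (-3)**2))*(-438) = 146 + (13*(4 - 3 + 9))*(-438) = 146 + (13*10)*(-438) = 146 + 130*(-438) = 146 - 56940 = -56794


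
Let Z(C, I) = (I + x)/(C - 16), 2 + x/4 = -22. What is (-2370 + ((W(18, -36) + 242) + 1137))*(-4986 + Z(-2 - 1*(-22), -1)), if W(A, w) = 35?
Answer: 4789799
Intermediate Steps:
x = -96 (x = -8 + 4*(-22) = -8 - 88 = -96)
Z(C, I) = (-96 + I)/(-16 + C) (Z(C, I) = (I - 96)/(C - 16) = (-96 + I)/(-16 + C))
(-2370 + ((W(18, -36) + 242) + 1137))*(-4986 + Z(-2 - 1*(-22), -1)) = (-2370 + ((35 + 242) + 1137))*(-4986 + (-96 - 1)/(-16 + (-2 - 1*(-22)))) = (-2370 + (277 + 1137))*(-4986 - 97/(-16 + (-2 + 22))) = (-2370 + 1414)*(-4986 - 97/(-16 + 20)) = -956*(-4986 - 97/4) = -956*(-20041/4) = 4789799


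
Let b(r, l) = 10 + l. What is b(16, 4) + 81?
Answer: 95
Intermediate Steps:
b(16, 4) + 81 = (10 + 4) + 81 = 14 + 81 = 95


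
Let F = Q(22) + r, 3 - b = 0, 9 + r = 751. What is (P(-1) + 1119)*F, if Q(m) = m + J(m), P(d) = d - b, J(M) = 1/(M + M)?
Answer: 37482955/44 ≈ 8.5189e+5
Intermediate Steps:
r = 742 (r = -9 + 751 = 742)
b = 3 (b = 3 - 1*0 = 3 + 0 = 3)
J(M) = 1/(2*M)
P(d) = -3 + d (P(d) = d - 1*3 = d - 3 = -3 + d)
Q(m) = m + 1/(2*m)
F = 33617/44 (F = (22 + (½)/22) + 742 = (22 + (½)*(1/22)) + 742 = (22 + 1/44) + 742 = 969/44 + 742 = 33617/44 ≈ 764.02)
(P(-1) + 1119)*F = ((-3 - 1) + 1119)*(33617/44) = (-4 + 1119)*(33617/44) = 1115*(33617/44) = 37482955/44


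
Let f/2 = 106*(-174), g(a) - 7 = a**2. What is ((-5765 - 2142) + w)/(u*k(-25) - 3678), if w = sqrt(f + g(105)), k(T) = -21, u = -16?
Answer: 7907/3342 - 8*I*sqrt(101)/1671 ≈ 2.3659 - 0.048114*I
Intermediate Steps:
g(a) = 7 + a**2
f = -36888 (f = 2*(106*(-174)) = 2*(-18444) = -36888)
w = 16*I*sqrt(101) (w = sqrt(-36888 + (7 + 105**2)) = sqrt(-36888 + (7 + 11025)) = sqrt(-36888 + 11032) = sqrt(-25856) = 16*I*sqrt(101) ≈ 160.8*I)
((-5765 - 2142) + w)/(u*k(-25) - 3678) = ((-5765 - 2142) + 16*I*sqrt(101))/(-16*(-21) - 3678) = (-7907 + 16*I*sqrt(101))/(336 - 3678) = (-7907 + 16*I*sqrt(101))/(-3342) = (-7907 + 16*I*sqrt(101))*(-1/3342) = 7907/3342 - 8*I*sqrt(101)/1671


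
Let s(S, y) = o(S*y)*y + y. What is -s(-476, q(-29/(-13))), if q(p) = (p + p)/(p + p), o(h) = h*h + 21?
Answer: -226598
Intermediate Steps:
o(h) = 21 + h² (o(h) = h² + 21 = 21 + h²)
q(p) = 1 (q(p) = (2*p)/((2*p)) = (2*p)*(1/(2*p)) = 1)
s(S, y) = y + y*(21 + S²*y²) (s(S, y) = (21 + (S*y)²)*y + y = (21 + S²*y²)*y + y = y*(21 + S²*y²) + y = y + y*(21 + S²*y²))
-s(-476, q(-29/(-13))) = -(22 + (-476)²*1²) = -(22 + 226576*1) = -(22 + 226576) = -226598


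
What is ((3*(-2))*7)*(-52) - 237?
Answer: 1947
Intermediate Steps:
((3*(-2))*7)*(-52) - 237 = -6*7*(-52) - 237 = -42*(-52) - 237 = 2184 - 237 = 1947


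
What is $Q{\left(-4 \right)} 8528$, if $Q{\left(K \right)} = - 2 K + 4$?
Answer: $102336$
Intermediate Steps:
$Q{\left(K \right)} = 4 - 2 K$
$Q{\left(-4 \right)} 8528 = \left(4 - -8\right) 8528 = \left(4 + 8\right) 8528 = 12 \cdot 8528 = 102336$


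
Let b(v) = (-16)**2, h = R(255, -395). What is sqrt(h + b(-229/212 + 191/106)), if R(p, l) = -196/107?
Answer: 2*sqrt(727493)/107 ≈ 15.943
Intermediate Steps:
R(p, l) = -196/107 (R(p, l) = -196*1/107 = -196/107)
h = -196/107 ≈ -1.8318
b(v) = 256
sqrt(h + b(-229/212 + 191/106)) = sqrt(-196/107 + 256) = sqrt(27196/107) = 2*sqrt(727493)/107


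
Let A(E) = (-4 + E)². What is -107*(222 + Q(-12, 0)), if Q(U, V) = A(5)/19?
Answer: -451433/19 ≈ -23760.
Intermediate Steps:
Q(U, V) = 1/19 (Q(U, V) = (-4 + 5)²/19 = 1²*(1/19) = 1*(1/19) = 1/19)
-107*(222 + Q(-12, 0)) = -107*(222 + 1/19) = -107*4219/19 = -451433/19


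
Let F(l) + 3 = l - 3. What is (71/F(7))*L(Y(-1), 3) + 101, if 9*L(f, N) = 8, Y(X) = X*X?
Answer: 1477/9 ≈ 164.11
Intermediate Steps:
Y(X) = X²
F(l) = -6 + l (F(l) = -3 + (l - 3) = -3 + (-3 + l) = -6 + l)
L(f, N) = 8/9 (L(f, N) = (⅑)*8 = 8/9)
(71/F(7))*L(Y(-1), 3) + 101 = (71/(-6 + 7))*(8/9) + 101 = (71/1)*(8/9) + 101 = (71*1)*(8/9) + 101 = 71*(8/9) + 101 = 568/9 + 101 = 1477/9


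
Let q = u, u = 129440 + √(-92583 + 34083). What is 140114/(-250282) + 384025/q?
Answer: 50467442866263/20967089353661 - 230415*I*√65/335095442 ≈ 2.407 - 0.0055437*I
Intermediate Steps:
u = 129440 + 30*I*√65 (u = 129440 + √(-58500) = 129440 + 30*I*√65 ≈ 1.2944e+5 + 241.87*I)
q = 129440 + 30*I*√65 ≈ 1.2944e+5 + 241.87*I
140114/(-250282) + 384025/q = 140114/(-250282) + 384025/(129440 + 30*I*√65) = 140114*(-1/250282) + 384025/(129440 + 30*I*√65) = -70057/125141 + 384025/(129440 + 30*I*√65)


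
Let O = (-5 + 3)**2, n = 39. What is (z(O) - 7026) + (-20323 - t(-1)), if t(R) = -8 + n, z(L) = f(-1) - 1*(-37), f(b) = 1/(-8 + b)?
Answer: -246088/9 ≈ -27343.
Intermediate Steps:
O = 4 (O = (-2)**2 = 4)
z(L) = 332/9 (z(L) = 1/(-8 - 1) - 1*(-37) = 1/(-9) + 37 = -1/9 + 37 = 332/9)
t(R) = 31 (t(R) = -8 + 39 = 31)
(z(O) - 7026) + (-20323 - t(-1)) = (332/9 - 7026) + (-20323 - 1*31) = -62902/9 + (-20323 - 31) = -62902/9 - 20354 = -246088/9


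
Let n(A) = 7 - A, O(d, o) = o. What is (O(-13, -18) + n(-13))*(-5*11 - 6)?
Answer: -122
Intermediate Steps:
(O(-13, -18) + n(-13))*(-5*11 - 6) = (-18 + (7 - 1*(-13)))*(-5*11 - 6) = (-18 + (7 + 13))*(-55 - 6) = (-18 + 20)*(-61) = 2*(-61) = -122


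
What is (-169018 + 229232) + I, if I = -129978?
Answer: -69764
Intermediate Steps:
(-169018 + 229232) + I = (-169018 + 229232) - 129978 = 60214 - 129978 = -69764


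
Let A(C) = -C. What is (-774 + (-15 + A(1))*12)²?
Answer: 933156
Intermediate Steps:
(-774 + (-15 + A(1))*12)² = (-774 + (-15 - 1*1)*12)² = (-774 + (-15 - 1)*12)² = (-774 - 16*12)² = (-774 - 192)² = (-966)² = 933156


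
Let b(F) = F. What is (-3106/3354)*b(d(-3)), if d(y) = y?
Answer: 1553/559 ≈ 2.7782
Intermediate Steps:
(-3106/3354)*b(d(-3)) = -3106/3354*(-3) = -3106*1/3354*(-3) = -1553/1677*(-3) = 1553/559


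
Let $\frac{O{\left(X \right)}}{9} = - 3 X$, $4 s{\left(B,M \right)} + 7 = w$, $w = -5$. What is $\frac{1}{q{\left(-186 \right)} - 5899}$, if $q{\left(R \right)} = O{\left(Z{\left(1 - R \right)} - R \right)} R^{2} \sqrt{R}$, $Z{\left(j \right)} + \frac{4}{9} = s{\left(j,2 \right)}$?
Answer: $\frac{i}{- 5899 i + 170523684 \sqrt{186}} \approx -1.0907 \cdot 10^{-15} + 4.2999 \cdot 10^{-10} i$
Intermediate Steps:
$s{\left(B,M \right)} = -3$ ($s{\left(B,M \right)} = - \frac{7}{4} + \frac{1}{4} \left(-5\right) = - \frac{7}{4} - \frac{5}{4} = -3$)
$Z{\left(j \right)} = - \frac{31}{9}$ ($Z{\left(j \right)} = - \frac{4}{9} - 3 = - \frac{31}{9}$)
$O{\left(X \right)} = - 27 X$ ($O{\left(X \right)} = 9 \left(- 3 X\right) = - 27 X$)
$q{\left(R \right)} = R^{\frac{5}{2}} \left(93 + 27 R\right)$ ($q{\left(R \right)} = - 27 \left(- \frac{31}{9} - R\right) R^{2} \sqrt{R} = \left(93 + 27 R\right) R^{2} \sqrt{R} = R^{2} \left(93 + 27 R\right) \sqrt{R} = R^{\frac{5}{2}} \left(93 + 27 R\right)$)
$\frac{1}{q{\left(-186 \right)} - 5899} = \frac{1}{\left(-186\right)^{\frac{5}{2}} \left(93 + 27 \left(-186\right)\right) - 5899} = \frac{1}{34596 i \sqrt{186} \left(93 - 5022\right) - 5899} = \frac{1}{34596 i \sqrt{186} \left(-4929\right) - 5899} = \frac{1}{- 170523684 i \sqrt{186} - 5899} = \frac{1}{-5899 - 170523684 i \sqrt{186}}$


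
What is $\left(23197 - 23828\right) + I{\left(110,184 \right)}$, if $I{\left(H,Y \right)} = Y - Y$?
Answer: $-631$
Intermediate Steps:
$I{\left(H,Y \right)} = 0$
$\left(23197 - 23828\right) + I{\left(110,184 \right)} = \left(23197 - 23828\right) + 0 = -631 + 0 = -631$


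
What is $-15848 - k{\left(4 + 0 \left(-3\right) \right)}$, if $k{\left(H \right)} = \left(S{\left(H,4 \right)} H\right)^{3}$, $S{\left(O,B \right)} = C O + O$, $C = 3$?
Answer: $-277992$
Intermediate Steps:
$S{\left(O,B \right)} = 4 O$ ($S{\left(O,B \right)} = 3 O + O = 4 O$)
$k{\left(H \right)} = 64 H^{6}$ ($k{\left(H \right)} = \left(4 H H\right)^{3} = \left(4 H^{2}\right)^{3} = 64 H^{6}$)
$-15848 - k{\left(4 + 0 \left(-3\right) \right)} = -15848 - 64 \left(4 + 0 \left(-3\right)\right)^{6} = -15848 - 64 \left(4 + 0\right)^{6} = -15848 - 64 \cdot 4^{6} = -15848 - 64 \cdot 4096 = -15848 - 262144 = -277992$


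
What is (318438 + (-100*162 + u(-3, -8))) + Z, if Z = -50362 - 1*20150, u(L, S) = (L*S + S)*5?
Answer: 231806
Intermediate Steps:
u(L, S) = 5*S + 5*L*S (u(L, S) = (S + L*S)*5 = 5*S + 5*L*S)
Z = -70512 (Z = -50362 - 20150 = -70512)
(318438 + (-100*162 + u(-3, -8))) + Z = (318438 + (-100*162 + 5*(-8)*(1 - 3))) - 70512 = (318438 + (-16200 + 5*(-8)*(-2))) - 70512 = (318438 + (-16200 + 80)) - 70512 = (318438 - 16120) - 70512 = 302318 - 70512 = 231806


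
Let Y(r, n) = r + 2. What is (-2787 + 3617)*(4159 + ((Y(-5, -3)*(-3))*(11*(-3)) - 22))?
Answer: 3187200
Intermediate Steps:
Y(r, n) = 2 + r
(-2787 + 3617)*(4159 + ((Y(-5, -3)*(-3))*(11*(-3)) - 22)) = (-2787 + 3617)*(4159 + (((2 - 5)*(-3))*(11*(-3)) - 22)) = 830*(4159 + (-3*(-3)*(-33) - 22)) = 830*(4159 + (9*(-33) - 22)) = 830*(4159 + (-297 - 22)) = 830*(4159 - 319) = 830*3840 = 3187200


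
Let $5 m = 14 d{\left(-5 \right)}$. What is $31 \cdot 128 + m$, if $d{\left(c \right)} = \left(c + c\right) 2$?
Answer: $3912$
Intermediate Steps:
$d{\left(c \right)} = 4 c$ ($d{\left(c \right)} = 2 c 2 = 4 c$)
$m = -56$ ($m = \frac{14 \cdot 4 \left(-5\right)}{5} = \frac{14 \left(-20\right)}{5} = \frac{1}{5} \left(-280\right) = -56$)
$31 \cdot 128 + m = 31 \cdot 128 - 56 = 3968 - 56 = 3912$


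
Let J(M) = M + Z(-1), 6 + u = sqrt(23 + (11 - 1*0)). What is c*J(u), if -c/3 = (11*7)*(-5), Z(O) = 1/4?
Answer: -26565/4 + 1155*sqrt(34) ≈ 93.499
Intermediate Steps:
Z(O) = 1/4
u = -6 + sqrt(34) (u = -6 + sqrt(23 + (11 - 1*0)) = -6 + sqrt(23 + (11 + 0)) = -6 + sqrt(23 + 11) = -6 + sqrt(34) ≈ -0.16905)
J(M) = 1/4 + M (J(M) = M + 1/4 = 1/4 + M)
c = 1155 (c = -3*11*7*(-5) = -231*(-5) = -3*(-385) = 1155)
c*J(u) = 1155*(1/4 + (-6 + sqrt(34))) = 1155*(-23/4 + sqrt(34)) = -26565/4 + 1155*sqrt(34)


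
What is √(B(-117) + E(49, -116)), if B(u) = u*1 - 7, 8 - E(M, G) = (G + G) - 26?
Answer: √142 ≈ 11.916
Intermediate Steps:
E(M, G) = 34 - 2*G (E(M, G) = 8 - ((G + G) - 26) = 8 - (2*G - 26) = 8 - (-26 + 2*G) = 8 + (26 - 2*G) = 34 - 2*G)
B(u) = -7 + u (B(u) = u - 7 = -7 + u)
√(B(-117) + E(49, -116)) = √((-7 - 117) + (34 - 2*(-116))) = √(-124 + (34 + 232)) = √(-124 + 266) = √142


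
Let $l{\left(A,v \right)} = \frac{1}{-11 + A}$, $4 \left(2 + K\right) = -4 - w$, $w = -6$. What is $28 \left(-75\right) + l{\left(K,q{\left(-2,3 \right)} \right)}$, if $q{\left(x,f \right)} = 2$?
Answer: $- \frac{52502}{25} \approx -2100.1$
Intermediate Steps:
$K = - \frac{3}{2}$ ($K = -2 + \frac{-4 - -6}{4} = -2 + \frac{-4 + 6}{4} = -2 + \frac{1}{4} \cdot 2 = -2 + \frac{1}{2} = - \frac{3}{2} \approx -1.5$)
$28 \left(-75\right) + l{\left(K,q{\left(-2,3 \right)} \right)} = 28 \left(-75\right) + \frac{1}{-11 - \frac{3}{2}} = -2100 + \frac{1}{- \frac{25}{2}} = -2100 - \frac{2}{25} = - \frac{52502}{25}$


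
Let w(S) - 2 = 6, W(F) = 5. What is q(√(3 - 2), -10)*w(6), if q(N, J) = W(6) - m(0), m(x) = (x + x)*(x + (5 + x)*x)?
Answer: 40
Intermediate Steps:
w(S) = 8 (w(S) = 2 + 6 = 8)
m(x) = 2*x*(x + x*(5 + x)) (m(x) = (2*x)*(x + x*(5 + x)) = 2*x*(x + x*(5 + x)))
q(N, J) = 5 (q(N, J) = 5 - 2*0²*(6 + 0) = 5 - 2*0*6 = 5 - 1*0 = 5 + 0 = 5)
q(√(3 - 2), -10)*w(6) = 5*8 = 40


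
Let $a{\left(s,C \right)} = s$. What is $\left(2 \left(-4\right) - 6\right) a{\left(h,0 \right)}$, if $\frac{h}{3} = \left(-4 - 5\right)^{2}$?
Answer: $-3402$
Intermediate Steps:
$h = 243$ ($h = 3 \left(-4 - 5\right)^{2} = 3 \left(-9\right)^{2} = 3 \cdot 81 = 243$)
$\left(2 \left(-4\right) - 6\right) a{\left(h,0 \right)} = \left(2 \left(-4\right) - 6\right) 243 = \left(-8 - 6\right) 243 = \left(-14\right) 243 = -3402$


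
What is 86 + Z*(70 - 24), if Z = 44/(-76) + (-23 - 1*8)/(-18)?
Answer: 23699/171 ≈ 138.59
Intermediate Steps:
Z = 391/342 (Z = 44*(-1/76) + (-23 - 8)*(-1/18) = -11/19 - 31*(-1/18) = -11/19 + 31/18 = 391/342 ≈ 1.1433)
86 + Z*(70 - 24) = 86 + 391*(70 - 24)/342 = 86 + (391/342)*46 = 86 + 8993/171 = 23699/171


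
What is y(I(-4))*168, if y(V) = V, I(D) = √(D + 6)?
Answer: 168*√2 ≈ 237.59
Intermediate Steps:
I(D) = √(6 + D)
y(I(-4))*168 = √(6 - 4)*168 = √2*168 = 168*√2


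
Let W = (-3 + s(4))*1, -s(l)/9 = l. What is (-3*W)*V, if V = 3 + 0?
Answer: 351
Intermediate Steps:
V = 3
s(l) = -9*l
W = -39 (W = (-3 - 9*4)*1 = (-3 - 36)*1 = -39*1 = -39)
(-3*W)*V = -3*(-39)*3 = 117*3 = 351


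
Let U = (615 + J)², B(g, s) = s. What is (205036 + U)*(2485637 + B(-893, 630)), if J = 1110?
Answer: 7907972482487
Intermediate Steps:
U = 2975625 (U = (615 + 1110)² = 1725² = 2975625)
(205036 + U)*(2485637 + B(-893, 630)) = (205036 + 2975625)*(2485637 + 630) = 3180661*2486267 = 7907972482487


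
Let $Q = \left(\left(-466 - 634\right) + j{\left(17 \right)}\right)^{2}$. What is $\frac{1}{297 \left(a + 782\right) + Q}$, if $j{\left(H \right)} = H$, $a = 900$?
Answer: $\frac{1}{1672443} \approx 5.9793 \cdot 10^{-7}$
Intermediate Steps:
$Q = 1172889$ ($Q = \left(\left(-466 - 634\right) + 17\right)^{2} = \left(-1100 + 17\right)^{2} = \left(-1083\right)^{2} = 1172889$)
$\frac{1}{297 \left(a + 782\right) + Q} = \frac{1}{297 \left(900 + 782\right) + 1172889} = \frac{1}{297 \cdot 1682 + 1172889} = \frac{1}{499554 + 1172889} = \frac{1}{1672443}$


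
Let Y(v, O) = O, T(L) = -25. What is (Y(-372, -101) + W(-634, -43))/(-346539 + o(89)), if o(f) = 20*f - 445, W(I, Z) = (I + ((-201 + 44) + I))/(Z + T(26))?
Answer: 5443/23473872 ≈ 0.00023187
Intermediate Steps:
W(I, Z) = (-157 + 2*I)/(-25 + Z) (W(I, Z) = (I + ((-201 + 44) + I))/(Z - 25) = (I + (-157 + I))/(-25 + Z) = (-157 + 2*I)/(-25 + Z))
o(f) = -445 + 20*f
(Y(-372, -101) + W(-634, -43))/(-346539 + o(89)) = (-101 + (-157 + 2*(-634))/(-25 - 43))/(-346539 + (-445 + 20*89)) = (-101 + (-157 - 1268)/(-68))/(-346539 + (-445 + 1780)) = (-101 - 1/68*(-1425))/(-346539 + 1335) = (-101 + 1425/68)/(-345204) = -5443/68*(-1/345204) = 5443/23473872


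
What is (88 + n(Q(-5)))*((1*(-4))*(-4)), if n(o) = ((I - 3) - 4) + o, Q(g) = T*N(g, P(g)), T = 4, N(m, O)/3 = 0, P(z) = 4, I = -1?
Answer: 1280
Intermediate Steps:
N(m, O) = 0 (N(m, O) = 3*0 = 0)
Q(g) = 0 (Q(g) = 4*0 = 0)
n(o) = -8 + o (n(o) = ((-1 - 3) - 4) + o = (-4 - 4) + o = -8 + o)
(88 + n(Q(-5)))*((1*(-4))*(-4)) = (88 + (-8 + 0))*((1*(-4))*(-4)) = (88 - 8)*(-4*(-4)) = 80*16 = 1280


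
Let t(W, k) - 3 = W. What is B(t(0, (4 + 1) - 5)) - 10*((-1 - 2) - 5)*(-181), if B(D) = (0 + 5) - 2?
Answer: -14477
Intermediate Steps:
t(W, k) = 3 + W
B(D) = 3 (B(D) = 5 - 2 = 3)
B(t(0, (4 + 1) - 5)) - 10*((-1 - 2) - 5)*(-181) = 3 - 10*((-1 - 2) - 5)*(-181) = 3 - 10*(-3 - 5)*(-181) = 3 - 10*(-8)*(-181) = 3 + 80*(-181) = 3 - 14480 = -14477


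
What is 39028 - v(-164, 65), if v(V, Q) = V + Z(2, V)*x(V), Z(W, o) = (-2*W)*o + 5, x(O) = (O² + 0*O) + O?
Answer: -17630660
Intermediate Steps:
x(O) = O + O² (x(O) = (O² + 0) + O = O² + O = O + O²)
Z(W, o) = 5 - 2*W*o (Z(W, o) = -2*W*o + 5 = 5 - 2*W*o)
v(V, Q) = V + V*(1 + V)*(5 - 4*V) (v(V, Q) = V + (5 - 2*2*V)*(V*(1 + V)) = V + (5 - 4*V)*(V*(1 + V)) = V + V*(1 + V)*(5 - 4*V))
39028 - v(-164, 65) = 39028 - (-164)*(6 - 164 - 4*(-164)²) = 39028 - (-164)*(6 - 164 - 4*26896) = 39028 - (-164)*(6 - 164 - 107584) = 39028 - (-164)*(-107742) = 39028 - 1*17669688 = 39028 - 17669688 = -17630660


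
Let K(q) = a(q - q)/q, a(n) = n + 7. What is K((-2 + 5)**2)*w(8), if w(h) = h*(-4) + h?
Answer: -56/3 ≈ -18.667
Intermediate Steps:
w(h) = -3*h (w(h) = -4*h + h = -3*h)
a(n) = 7 + n
K(q) = 7/q (K(q) = (7 + (q - q))/q = (7 + 0)/q = 7/q)
K((-2 + 5)**2)*w(8) = (7/((-2 + 5)**2))*(-3*8) = (7/(3**2))*(-24) = (7/9)*(-24) = -56/3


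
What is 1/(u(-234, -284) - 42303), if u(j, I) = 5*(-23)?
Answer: -1/42418 ≈ -2.3575e-5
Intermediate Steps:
u(j, I) = -115
1/(u(-234, -284) - 42303) = 1/(-115 - 42303) = 1/(-42418) = -1/42418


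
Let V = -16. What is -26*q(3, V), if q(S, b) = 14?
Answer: -364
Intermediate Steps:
-26*q(3, V) = -26*14 = -364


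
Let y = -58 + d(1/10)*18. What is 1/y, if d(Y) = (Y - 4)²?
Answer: 50/10789 ≈ 0.0046344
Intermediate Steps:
d(Y) = (-4 + Y)²
y = 10789/50 (y = -58 + (-4 + 1/10)²*18 = -58 + (-4 + ⅒)²*18 = -58 + (-39/10)²*18 = -58 + (1521/100)*18 = -58 + 13689/50 = 10789/50 ≈ 215.78)
1/y = 1/(10789/50) = 50/10789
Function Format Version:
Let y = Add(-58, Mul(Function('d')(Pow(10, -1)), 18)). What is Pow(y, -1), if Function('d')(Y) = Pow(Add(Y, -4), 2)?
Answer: Rational(50, 10789) ≈ 0.0046344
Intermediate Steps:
Function('d')(Y) = Pow(Add(-4, Y), 2)
y = Rational(10789, 50) (y = Add(-58, Mul(Pow(Add(-4, Pow(10, -1)), 2), 18)) = Add(-58, Mul(Pow(Add(-4, Rational(1, 10)), 2), 18)) = Add(-58, Mul(Pow(Rational(-39, 10), 2), 18)) = Add(-58, Mul(Rational(1521, 100), 18)) = Add(-58, Rational(13689, 50)) = Rational(10789, 50) ≈ 215.78)
Pow(y, -1) = Pow(Rational(10789, 50), -1) = Rational(50, 10789)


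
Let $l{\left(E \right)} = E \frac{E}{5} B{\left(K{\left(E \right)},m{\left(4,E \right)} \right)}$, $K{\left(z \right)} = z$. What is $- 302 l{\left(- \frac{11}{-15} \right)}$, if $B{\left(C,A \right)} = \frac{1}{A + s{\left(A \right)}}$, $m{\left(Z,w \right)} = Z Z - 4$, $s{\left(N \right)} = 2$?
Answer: $- \frac{18271}{7875} \approx -2.3201$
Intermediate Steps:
$m{\left(Z,w \right)} = -4 + Z^{2}$ ($m{\left(Z,w \right)} = Z^{2} - 4 = -4 + Z^{2}$)
$B{\left(C,A \right)} = \frac{1}{2 + A}$ ($B{\left(C,A \right)} = \frac{1}{A + 2} = \frac{1}{2 + A}$)
$l{\left(E \right)} = \frac{E^{2}}{70}$ ($l{\left(E \right)} = \frac{E \frac{E}{5}}{2 - \left(4 - 4^{2}\right)} = \frac{E E \frac{1}{5}}{2 + \left(-4 + 16\right)} = \frac{E \frac{E}{5}}{2 + 12} = \frac{\frac{1}{5} E^{2}}{14} = \frac{E^{2}}{5} \cdot \frac{1}{14} = \frac{E^{2}}{70}$)
$- 302 l{\left(- \frac{11}{-15} \right)} = - 302 \frac{\left(- \frac{11}{-15}\right)^{2}}{70} = - 302 \frac{\left(\left(-11\right) \left(- \frac{1}{15}\right)\right)^{2}}{70} = - 302 \frac{\left(\frac{11}{15}\right)^{2}}{70} = - 302 \cdot \frac{1}{70} \cdot \frac{121}{225} = \left(-302\right) \frac{121}{15750} = - \frac{18271}{7875}$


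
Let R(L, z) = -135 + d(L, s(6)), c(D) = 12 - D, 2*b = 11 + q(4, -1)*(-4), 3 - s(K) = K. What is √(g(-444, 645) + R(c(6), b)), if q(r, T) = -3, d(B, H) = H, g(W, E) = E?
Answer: 13*√3 ≈ 22.517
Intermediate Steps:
s(K) = 3 - K
b = 23/2 (b = (11 - 3*(-4))/2 = (11 + 12)/2 = (½)*23 = 23/2 ≈ 11.500)
R(L, z) = -138 (R(L, z) = -135 + (3 - 1*6) = -135 + (3 - 6) = -135 - 3 = -138)
√(g(-444, 645) + R(c(6), b)) = √(645 - 138) = √507 = 13*√3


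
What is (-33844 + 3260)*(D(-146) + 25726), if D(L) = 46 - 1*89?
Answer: -785488872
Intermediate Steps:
D(L) = -43 (D(L) = 46 - 89 = -43)
(-33844 + 3260)*(D(-146) + 25726) = (-33844 + 3260)*(-43 + 25726) = -30584*25683 = -785488872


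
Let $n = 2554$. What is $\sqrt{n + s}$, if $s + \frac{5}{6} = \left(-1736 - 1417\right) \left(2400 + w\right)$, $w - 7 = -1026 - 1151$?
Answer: $\frac{i \sqrt{26014926}}{6} \approx 850.08 i$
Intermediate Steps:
$w = -2170$ ($w = 7 - 2177 = -2170$)
$s = - \frac{4351145}{6}$ ($s = - \frac{5}{6} + \left(-1736 - 1417\right) \left(2400 - 2170\right) = - \frac{5}{6} - 725190 = - \frac{4351145}{6} \approx -7.2519 \cdot 10^{5}$)
$\sqrt{n + s} = \sqrt{2554 - \frac{4351145}{6}} = \sqrt{- \frac{4335821}{6}} = \frac{i \sqrt{26014926}}{6}$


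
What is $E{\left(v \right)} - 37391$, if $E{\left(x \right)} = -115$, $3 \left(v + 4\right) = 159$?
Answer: $-37506$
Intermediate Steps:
$v = 49$ ($v = -4 + \frac{1}{3} \cdot 159 = -4 + 53 = 49$)
$E{\left(v \right)} - 37391 = -115 - 37391 = -37506$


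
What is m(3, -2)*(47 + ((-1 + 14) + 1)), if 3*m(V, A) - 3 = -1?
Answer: 122/3 ≈ 40.667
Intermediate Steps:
m(V, A) = ⅔ (m(V, A) = 1 + (⅓)*(-1) = 1 - ⅓ = ⅔)
m(3, -2)*(47 + ((-1 + 14) + 1)) = 2*(47 + ((-1 + 14) + 1))/3 = 2*(47 + (13 + 1))/3 = 2*(47 + 14)/3 = (⅔)*61 = 122/3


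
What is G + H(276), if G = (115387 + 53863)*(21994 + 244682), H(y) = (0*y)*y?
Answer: 45134913000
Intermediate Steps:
H(y) = 0 (H(y) = 0*y = 0)
G = 45134913000 (G = 169250*266676 = 45134913000)
G + H(276) = 45134913000 + 0 = 45134913000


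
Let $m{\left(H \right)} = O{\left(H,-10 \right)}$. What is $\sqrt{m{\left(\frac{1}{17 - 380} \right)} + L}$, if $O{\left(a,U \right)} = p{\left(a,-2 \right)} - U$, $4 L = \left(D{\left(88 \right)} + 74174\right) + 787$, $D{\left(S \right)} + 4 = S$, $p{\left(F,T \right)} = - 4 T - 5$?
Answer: $\frac{\sqrt{75097}}{2} \approx 137.02$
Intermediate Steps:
$p{\left(F,T \right)} = -5 - 4 T$
$D{\left(S \right)} = -4 + S$
$L = \frac{75045}{4}$ ($L = \frac{\left(\left(-4 + 88\right) + 74174\right) + 787}{4} = \frac{\left(84 + 74174\right) + 787}{4} = \frac{74258 + 787}{4} = \frac{1}{4} \cdot 75045 = \frac{75045}{4} \approx 18761.0$)
$O{\left(a,U \right)} = 3 - U$ ($O{\left(a,U \right)} = \left(-5 - -8\right) - U = \left(-5 + 8\right) - U = 3 - U$)
$m{\left(H \right)} = 13$ ($m{\left(H \right)} = 3 - -10 = 3 + 10 = 13$)
$\sqrt{m{\left(\frac{1}{17 - 380} \right)} + L} = \sqrt{13 + \frac{75045}{4}} = \sqrt{\frac{75097}{4}} = \frac{\sqrt{75097}}{2}$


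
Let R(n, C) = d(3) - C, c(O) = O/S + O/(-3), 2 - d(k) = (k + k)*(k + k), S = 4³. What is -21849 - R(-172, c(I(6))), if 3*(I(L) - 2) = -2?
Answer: -3141421/144 ≈ -21815.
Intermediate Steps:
I(L) = 4/3 (I(L) = 2 + (⅓)*(-2) = 2 - ⅔ = 4/3)
S = 64
d(k) = 2 - 4*k² (d(k) = 2 - (k + k)*(k + k) = 2 - 2*k*2*k = 2 - 4*k²)
c(O) = -61*O/192 (c(O) = O/64 + O/(-3) = O*(1/64) + O*(-⅓) = O/64 - O/3 = -61*O/192)
R(n, C) = -34 - C (R(n, C) = (2 - 4*3²) - C = (2 - 4*9) - C = (2 - 36) - C = -34 - C)
-21849 - R(-172, c(I(6))) = -21849 - (-34 - (-61)*4/(192*3)) = -21849 - (-34 - 1*(-61/144)) = -21849 - (-34 + 61/144) = -21849 - 1*(-4835/144) = -21849 + 4835/144 = -3141421/144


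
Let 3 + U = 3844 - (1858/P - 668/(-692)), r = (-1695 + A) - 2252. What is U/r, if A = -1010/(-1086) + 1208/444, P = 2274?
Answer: -1011485339533/1038919999122 ≈ -0.97359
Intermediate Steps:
A = 24449/6697 (A = -1010*(-1/1086) + 1208*(1/444) = 505/543 + 302/111 = 24449/6697 ≈ 3.6507)
r = -26408610/6697 (r = (-1695 + 24449/6697) - 2252 = -11326966/6697 - 2252 = -26408610/6697 ≈ -3943.3)
U = 755177945/196701 (U = -3 + (3844 - (1858/2274 - 668/(-692))) = -3 + (3844 - (1858*(1/2274) - 668*(-1/692))) = -3 + (3844 - (929/1137 + 167/173)) = -3 + (3844 - 1*350596/196701) = -3 + (3844 - 350596/196701) = -3 + 755768048/196701 = 755177945/196701 ≈ 3839.2)
U/r = 755177945/(196701*(-26408610/6697)) = (755177945/196701)*(-6697/26408610) = -1011485339533/1038919999122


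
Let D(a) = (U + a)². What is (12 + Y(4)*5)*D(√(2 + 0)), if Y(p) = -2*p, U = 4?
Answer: -504 - 224*√2 ≈ -820.78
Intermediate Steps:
D(a) = (4 + a)²
(12 + Y(4)*5)*D(√(2 + 0)) = (12 - 2*4*5)*(4 + √(2 + 0))² = (12 - 8*5)*(4 + √2)² = (12 - 40)*(4 + √2)² = -28*(4 + √2)²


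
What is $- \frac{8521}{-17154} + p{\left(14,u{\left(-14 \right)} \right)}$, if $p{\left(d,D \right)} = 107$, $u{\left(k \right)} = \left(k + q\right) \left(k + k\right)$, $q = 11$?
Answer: $\frac{1843999}{17154} \approx 107.5$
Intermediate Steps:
$u{\left(k \right)} = 2 k \left(11 + k\right)$ ($u{\left(k \right)} = \left(k + 11\right) \left(k + k\right) = \left(11 + k\right) 2 k = 2 k \left(11 + k\right)$)
$- \frac{8521}{-17154} + p{\left(14,u{\left(-14 \right)} \right)} = - \frac{8521}{-17154} + 107 = \left(-8521\right) \left(- \frac{1}{17154}\right) + 107 = \frac{8521}{17154} + 107 = \frac{1843999}{17154}$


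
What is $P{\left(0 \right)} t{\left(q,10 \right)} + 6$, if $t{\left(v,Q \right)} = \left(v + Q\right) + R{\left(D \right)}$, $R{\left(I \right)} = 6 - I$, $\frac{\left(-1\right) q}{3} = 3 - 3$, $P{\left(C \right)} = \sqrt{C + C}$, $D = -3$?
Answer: $6$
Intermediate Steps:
$P{\left(C \right)} = \sqrt{2} \sqrt{C}$ ($P{\left(C \right)} = \sqrt{2 C} = \sqrt{2} \sqrt{C}$)
$q = 0$ ($q = - 3 \left(3 - 3\right) = \left(-3\right) 0 = 0$)
$t{\left(v,Q \right)} = 9 + Q + v$ ($t{\left(v,Q \right)} = \left(v + Q\right) + \left(6 - -3\right) = \left(Q + v\right) + \left(6 + 3\right) = \left(Q + v\right) + 9 = 9 + Q + v$)
$P{\left(0 \right)} t{\left(q,10 \right)} + 6 = \sqrt{2} \sqrt{0} \left(9 + 10 + 0\right) + 6 = \sqrt{2} \cdot 0 \cdot 19 + 6 = 0 \cdot 19 + 6 = 0 + 6 = 6$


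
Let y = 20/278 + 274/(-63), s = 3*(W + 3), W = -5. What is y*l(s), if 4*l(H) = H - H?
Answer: 0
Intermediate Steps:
s = -6 (s = 3*(-5 + 3) = 3*(-2) = -6)
y = -37456/8757 (y = 20*(1/278) + 274*(-1/63) = 10/139 - 274/63 = -37456/8757 ≈ -4.2773)
l(H) = 0 (l(H) = (H - H)/4 = (¼)*0 = 0)
y*l(s) = -37456/8757*0 = 0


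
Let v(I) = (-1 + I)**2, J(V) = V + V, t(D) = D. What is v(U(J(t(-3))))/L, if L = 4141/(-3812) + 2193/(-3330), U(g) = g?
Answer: -14809620/527363 ≈ -28.082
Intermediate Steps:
J(V) = 2*V
L = -3691541/2115660 (L = 4141*(-1/3812) + 2193*(-1/3330) = -4141/3812 - 731/1110 = -3691541/2115660 ≈ -1.7449)
v(U(J(t(-3))))/L = (-1 + 2*(-3))**2/(-3691541/2115660) = (-1 - 6)**2*(-2115660/3691541) = (-7)**2*(-2115660/3691541) = 49*(-2115660/3691541) = -14809620/527363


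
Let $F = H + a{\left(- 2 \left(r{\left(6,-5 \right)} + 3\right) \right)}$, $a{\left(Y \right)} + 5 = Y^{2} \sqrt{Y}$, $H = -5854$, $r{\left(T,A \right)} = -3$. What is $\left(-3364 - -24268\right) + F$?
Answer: $15045$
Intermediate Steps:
$a{\left(Y \right)} = -5 + Y^{\frac{5}{2}}$ ($a{\left(Y \right)} = -5 + Y^{2} \sqrt{Y} = -5 + Y^{\frac{5}{2}}$)
$F = -5859$ ($F = -5854 - \left(5 - \left(- 2 \left(-3 + 3\right)\right)^{\frac{5}{2}}\right) = -5854 - \left(5 - \left(\left(-2\right) 0\right)^{\frac{5}{2}}\right) = -5854 - \left(5 - 0^{\frac{5}{2}}\right) = -5854 + \left(-5 + 0\right) = -5854 - 5 = -5859$)
$\left(-3364 - -24268\right) + F = \left(-3364 - -24268\right) - 5859 = \left(-3364 + 24268\right) - 5859 = 20904 - 5859 = 15045$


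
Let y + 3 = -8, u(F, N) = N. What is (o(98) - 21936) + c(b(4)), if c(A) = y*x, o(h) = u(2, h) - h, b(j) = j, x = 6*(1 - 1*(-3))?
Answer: -22200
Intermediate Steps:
x = 24 (x = 6*(1 + 3) = 6*4 = 24)
y = -11 (y = -3 - 8 = -11)
o(h) = 0 (o(h) = h - h = 0)
c(A) = -264 (c(A) = -11*24 = -264)
(o(98) - 21936) + c(b(4)) = (0 - 21936) - 264 = -21936 - 264 = -22200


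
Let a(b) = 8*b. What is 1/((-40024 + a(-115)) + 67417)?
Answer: 1/26473 ≈ 3.7774e-5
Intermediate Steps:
1/((-40024 + a(-115)) + 67417) = 1/((-40024 + 8*(-115)) + 67417) = 1/((-40024 - 920) + 67417) = 1/(-40944 + 67417) = 1/26473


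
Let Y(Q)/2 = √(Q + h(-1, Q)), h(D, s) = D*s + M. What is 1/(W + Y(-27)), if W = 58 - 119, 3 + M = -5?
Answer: -61/3753 - 4*I*√2/3753 ≈ -0.016254 - 0.0015073*I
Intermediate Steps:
M = -8 (M = -3 - 5 = -8)
W = -61
h(D, s) = -8 + D*s (h(D, s) = D*s - 8 = -8 + D*s)
Y(Q) = 4*I*√2 (Y(Q) = 2*√(Q + (-8 - Q)) = 2*√(-8) = 2*(2*I*√2) = 4*I*√2)
1/(W + Y(-27)) = 1/(-61 + 4*I*√2)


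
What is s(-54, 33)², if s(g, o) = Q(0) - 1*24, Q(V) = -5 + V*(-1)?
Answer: 841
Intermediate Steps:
Q(V) = -5 - V
s(g, o) = -29 (s(g, o) = (-5 - 1*0) - 1*24 = (-5 + 0) - 24 = -5 - 24 = -29)
s(-54, 33)² = (-29)² = 841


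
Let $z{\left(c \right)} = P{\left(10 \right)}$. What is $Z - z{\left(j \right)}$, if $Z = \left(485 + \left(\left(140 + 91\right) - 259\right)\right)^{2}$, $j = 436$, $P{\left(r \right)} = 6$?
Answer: $208843$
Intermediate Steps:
$z{\left(c \right)} = 6$
$Z = 208849$ ($Z = \left(485 + \left(231 - 259\right)\right)^{2} = \left(485 - 28\right)^{2} = 457^{2} = 208849$)
$Z - z{\left(j \right)} = 208849 - 6 = 208843$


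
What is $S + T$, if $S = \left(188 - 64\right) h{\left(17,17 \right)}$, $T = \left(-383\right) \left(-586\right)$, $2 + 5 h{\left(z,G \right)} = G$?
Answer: $224810$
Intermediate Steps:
$h{\left(z,G \right)} = - \frac{2}{5} + \frac{G}{5}$
$T = 224438$
$S = 372$ ($S = \left(188 - 64\right) \left(- \frac{2}{5} + \frac{1}{5} \cdot 17\right) = 124 \left(- \frac{2}{5} + \frac{17}{5}\right) = 124 \cdot 3 = 372$)
$S + T = 372 + 224438 = 224810$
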